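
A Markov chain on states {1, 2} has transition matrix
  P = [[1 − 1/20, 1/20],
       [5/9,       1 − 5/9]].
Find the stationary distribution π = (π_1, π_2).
π_1 = 100/109, π_2 = 9/109

Solve πP = π with π_1 + π_2 = 1. From πP = π: π_1 · (1 − 1/20) + π_2 · 5/9 = π_1 ⇒ π_2 · 5/9 = π_1 · 1/20 ⇒ π_2/π_1 = (1/20)/(5/9) = 9/100. Together with π_1 + π_2 = 1:
  π_1 = (5/9)/(1/20 + 5/9) = (5/9)/(109/180) = 100/109,
  π_2 = (1/20)/(1/20 + 5/9) = (1/20)/(109/180) = 9/109.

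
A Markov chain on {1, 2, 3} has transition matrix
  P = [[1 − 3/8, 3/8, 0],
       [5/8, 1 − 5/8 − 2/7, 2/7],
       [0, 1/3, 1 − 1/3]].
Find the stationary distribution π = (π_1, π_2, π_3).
π = (35/74, 21/74, 9/37)

This is a birth-death chain on three states, which satisfies detailed balance: π_1 · P_{12} = π_2 · P_{21} and π_2 · P_{23} = π_3 · P_{32}.
From π_1 · 3/8 = π_2 · 5/8: π_2/π_1 = (3/8)/(5/8) = 3/5.
From π_2 · 2/7 = π_3 · 1/3: π_3/π_2 = (2/7)/(1/3) = 6/7.
Take π_1 proportional to 1; then unnormalized π = (1, 3/5, 18/35). Normalize by dividing by the sum 74/35:
  π = (35/74, 21/74, 9/37).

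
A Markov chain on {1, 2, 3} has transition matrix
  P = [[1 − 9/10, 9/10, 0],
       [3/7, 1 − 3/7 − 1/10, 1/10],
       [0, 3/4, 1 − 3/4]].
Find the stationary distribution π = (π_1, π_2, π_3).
π = (50/169, 105/169, 14/169)

This is a birth-death chain on three states, which satisfies detailed balance: π_1 · P_{12} = π_2 · P_{21} and π_2 · P_{23} = π_3 · P_{32}.
From π_1 · 9/10 = π_2 · 3/7: π_2/π_1 = (9/10)/(3/7) = 21/10.
From π_2 · 1/10 = π_3 · 3/4: π_3/π_2 = (1/10)/(3/4) = 2/15.
Take π_1 proportional to 1; then unnormalized π = (1, 21/10, 7/25). Normalize by dividing by the sum 169/50:
  π = (50/169, 105/169, 14/169).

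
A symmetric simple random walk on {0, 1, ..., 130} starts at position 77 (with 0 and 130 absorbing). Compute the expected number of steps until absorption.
E[τ | X_0 = 77] = 4081

Let v_k = E[τ | X_0 = k]. Boundary: v_0 = v_130 = 0. Recurrence: v_k = 1 + (v_{k-1} + v_{k+1})/2 for 1 ≤ k ≤ 129. The particular solution to v_k − (v_{k-1} + v_{k+1})/2 = 1 is v_k = −k^2. Adding homogeneous solution A + B k and matching boundaries gives v_k = k (130 − k). Substituting k = 77: v_77 = 77 · 53 = 4081.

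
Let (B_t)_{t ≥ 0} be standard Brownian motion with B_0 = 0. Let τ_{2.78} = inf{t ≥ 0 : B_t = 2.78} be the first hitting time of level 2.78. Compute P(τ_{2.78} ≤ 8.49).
P(τ_{2.78} ≤ 8.49) = 2(1 − Φ(2.78/√8.49)) = 2(1 − Φ(0.9541)) ≈ 0.3400

By the reflection principle for standard BM, P(τ_b ≤ t) = 2 · P(B_t ≥ b). Since B_t ~ N(0, t), P(B_t ≥ 2.78) = 1 − Φ(2.78/√t) = 1 − Φ(2.78/√8.49) = 1 − Φ(0.9541) ≈ 0.17002. Doubling: P(τ_{2.78} ≤ 8.49) ≈ 2 · 0.17002 = 0.34004 ≈ 0.3400.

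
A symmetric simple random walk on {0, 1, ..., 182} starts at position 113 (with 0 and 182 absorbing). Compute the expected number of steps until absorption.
E[τ | X_0 = 113] = 7797

Let v_k = E[τ | X_0 = k]. Boundary: v_0 = v_182 = 0. Recurrence: v_k = 1 + (v_{k-1} + v_{k+1})/2 for 1 ≤ k ≤ 181. The particular solution to v_k − (v_{k-1} + v_{k+1})/2 = 1 is v_k = −k^2. Adding homogeneous solution A + B k and matching boundaries gives v_k = k (182 − k). Substituting k = 113: v_113 = 113 · 69 = 7797.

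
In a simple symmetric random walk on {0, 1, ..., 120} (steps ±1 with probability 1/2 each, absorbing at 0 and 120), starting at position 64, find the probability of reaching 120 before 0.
P(hit 120 before 0) = 64/120 = 8/15

Let u_k = P(hit 120 before 0 | start at k). Then u_0 = 0, u_120 = 1, and u_k = u_{k-1}/2 + u_{k+1}/2 for 1 ≤ k ≤ 119. This harmonic recurrence is solved by u_k = k/120, giving u_64 = 64/120 = 8/15.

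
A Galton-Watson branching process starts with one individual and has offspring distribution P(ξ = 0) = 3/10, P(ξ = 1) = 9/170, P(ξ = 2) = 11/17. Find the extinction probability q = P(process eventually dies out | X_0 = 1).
q = 51/110

The pgf is f(s) = 3/10 + 9/170·s + 11/17·s². The extinction probability q is the smallest fixed point of f in [0, 1]. Setting s = f(s):
  11/17·s² + (9/170 − 1)·s + 3/10 = 0
  11/17·s² − (3/10 + 11/17)·s + 3/10 = 0
which factors as (s − 1)·(11/17·s − 3/10) = 0, giving roots s = 1 and s = (3/10)/(11/17) = 51/110.
Mean offspring μ = 9/170 + 2·11/17 = 229/170 > 1 (supercritical), so q < 1. The extinction probability is the smaller root: q = (3/10)/(11/17) = 51/110.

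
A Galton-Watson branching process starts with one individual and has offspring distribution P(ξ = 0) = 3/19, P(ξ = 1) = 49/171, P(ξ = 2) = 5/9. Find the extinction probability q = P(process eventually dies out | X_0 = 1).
q = 27/95

The pgf is f(s) = 3/19 + 49/171·s + 5/9·s². The extinction probability q is the smallest fixed point of f in [0, 1]. Setting s = f(s):
  5/9·s² + (49/171 − 1)·s + 3/19 = 0
  5/9·s² − (3/19 + 5/9)·s + 3/19 = 0
which factors as (s − 1)·(5/9·s − 3/19) = 0, giving roots s = 1 and s = (3/19)/(5/9) = 27/95.
Mean offspring μ = 49/171 + 2·5/9 = 239/171 > 1 (supercritical), so q < 1. The extinction probability is the smaller root: q = (3/19)/(5/9) = 27/95.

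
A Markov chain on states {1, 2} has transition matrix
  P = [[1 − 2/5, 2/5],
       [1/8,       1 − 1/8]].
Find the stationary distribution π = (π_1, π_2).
π_1 = 5/21, π_2 = 16/21

Solve πP = π with π_1 + π_2 = 1. From πP = π: π_1 · (1 − 2/5) + π_2 · 1/8 = π_1 ⇒ π_2 · 1/8 = π_1 · 2/5 ⇒ π_2/π_1 = (2/5)/(1/8) = 16/5. Together with π_1 + π_2 = 1:
  π_1 = (1/8)/(2/5 + 1/8) = (1/8)/(21/40) = 5/21,
  π_2 = (2/5)/(2/5 + 1/8) = (2/5)/(21/40) = 16/21.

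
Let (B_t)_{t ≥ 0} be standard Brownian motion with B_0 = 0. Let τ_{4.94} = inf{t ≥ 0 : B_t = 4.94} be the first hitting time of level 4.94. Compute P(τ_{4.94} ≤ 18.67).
P(τ_{4.94} ≤ 18.67) = 2(1 − Φ(4.94/√18.67)) = 2(1 − Φ(1.1433)) ≈ 0.2529

By the reflection principle for standard BM, P(τ_b ≤ t) = 2 · P(B_t ≥ b). Since B_t ~ N(0, t), P(B_t ≥ 4.94) = 1 − Φ(4.94/√t) = 1 − Φ(4.94/√18.67) = 1 − Φ(1.1433) ≈ 0.12646. Doubling: P(τ_{4.94} ≤ 18.67) ≈ 2 · 0.12646 = 0.25292 ≈ 0.2529.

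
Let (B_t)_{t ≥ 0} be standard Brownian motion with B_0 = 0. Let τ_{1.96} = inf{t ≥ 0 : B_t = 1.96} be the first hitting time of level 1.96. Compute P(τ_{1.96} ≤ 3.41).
P(τ_{1.96} ≤ 3.41) = 2(1 − Φ(1.96/√3.41)) = 2(1 − Φ(1.0614)) ≈ 0.2885

By the reflection principle for standard BM, P(τ_b ≤ t) = 2 · P(B_t ≥ b). Since B_t ~ N(0, t), P(B_t ≥ 1.96) = 1 − Φ(1.96/√t) = 1 − Φ(1.96/√3.41) = 1 − Φ(1.0614) ≈ 0.14425. Doubling: P(τ_{1.96} ≤ 3.41) ≈ 2 · 0.14425 = 0.28850 ≈ 0.2885.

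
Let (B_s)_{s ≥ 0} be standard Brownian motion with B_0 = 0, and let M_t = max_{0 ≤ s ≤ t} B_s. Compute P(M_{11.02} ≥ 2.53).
P(M_{11.02} ≥ 2.53) = 2·P(B_{11.02} ≥ 2.53) = 2(1 − Φ(2.53/√11.02)) ≈ 0.4460

By the reflection principle for Brownian motion, P(M_t ≥ a) = 2 · P(B_t ≥ a) for a ≥ 0. Since B_t ~ N(0, t), P(B_t ≥ 2.53) = 1 − Φ(2.53/√t) = 1 − Φ(2.53/√11.02) = 1 − Φ(0.7621). So
  P(M_{11.02} ≥ 2.53) = 2(1 − Φ(0.7621)) ≈ 0.4460.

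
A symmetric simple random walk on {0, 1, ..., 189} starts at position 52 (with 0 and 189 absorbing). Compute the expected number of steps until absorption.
E[τ | X_0 = 52] = 7124

Let v_k = E[τ | X_0 = k]. Boundary: v_0 = v_189 = 0. Recurrence: v_k = 1 + (v_{k-1} + v_{k+1})/2 for 1 ≤ k ≤ 188. The particular solution to v_k − (v_{k-1} + v_{k+1})/2 = 1 is v_k = −k^2. Adding homogeneous solution A + B k and matching boundaries gives v_k = k (189 − k). Substituting k = 52: v_52 = 52 · 137 = 7124.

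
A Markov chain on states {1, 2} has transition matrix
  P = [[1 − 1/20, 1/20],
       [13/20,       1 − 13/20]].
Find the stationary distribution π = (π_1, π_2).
π_1 = 13/14, π_2 = 1/14

Solve πP = π with π_1 + π_2 = 1. From πP = π: π_1 · (1 − 1/20) + π_2 · 13/20 = π_1 ⇒ π_2 · 13/20 = π_1 · 1/20 ⇒ π_2/π_1 = (1/20)/(13/20) = 1/13. Together with π_1 + π_2 = 1:
  π_1 = (13/20)/(1/20 + 13/20) = (13/20)/(7/10) = 13/14,
  π_2 = (1/20)/(1/20 + 13/20) = (1/20)/(7/10) = 1/14.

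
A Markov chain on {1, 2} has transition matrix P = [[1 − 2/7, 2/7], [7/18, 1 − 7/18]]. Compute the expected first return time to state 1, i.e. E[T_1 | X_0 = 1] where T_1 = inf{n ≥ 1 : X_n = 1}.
E[T_1 | X_0 = 1] = 1/π_1 = 85/49

For an irreducible recurrent Markov chain with stationary distribution π, E[T_i | X_0 = i] = 1/π_i (Kac's formula). Here π_1 = (7/18)/(2/7 + 7/18) = (7/18)/(85/126) = 49/85, so E[T_1 | X_0 = 1] = 1/π_1 = (2/7 + 7/18)/(7/18) = (85/126)/(7/18) = 85/49.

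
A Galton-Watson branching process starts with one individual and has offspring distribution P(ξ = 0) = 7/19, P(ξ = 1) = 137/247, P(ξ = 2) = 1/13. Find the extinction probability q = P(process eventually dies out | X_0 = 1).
q = 1

Mean offspring μ = 0·7/19 + 1·137/247 + 2·1/13 = 175/247 ≤ 1. For μ ≤ 1 with offspring not concentrated at 1, the Galton-Watson process goes extinct almost surely, so q = 1.
(Algebraic check: The pgf is f(s) = 7/19 + 137/247·s + 1/13·s². The extinction probability q is the smallest fixed point of f in [0, 1]. Setting s = f(s):
  1/13·s² + (137/247 − 1)·s + 7/19 = 0
  1/13·s² − (7/19 + 1/13)·s + 7/19 = 0
which factors as (s − 1)·(1/13·s − 7/19) = 0, giving roots s = 1 and s = (7/19)/(1/13) = 91/19. Since 91/19 ≥ 1, the smallest root in [0, 1] is s = 1.)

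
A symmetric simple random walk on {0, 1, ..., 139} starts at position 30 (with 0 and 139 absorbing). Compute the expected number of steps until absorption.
E[τ | X_0 = 30] = 3270

Let v_k = E[τ | X_0 = k]. Boundary: v_0 = v_139 = 0. Recurrence: v_k = 1 + (v_{k-1} + v_{k+1})/2 for 1 ≤ k ≤ 138. The particular solution to v_k − (v_{k-1} + v_{k+1})/2 = 1 is v_k = −k^2. Adding homogeneous solution A + B k and matching boundaries gives v_k = k (139 − k). Substituting k = 30: v_30 = 30 · 109 = 3270.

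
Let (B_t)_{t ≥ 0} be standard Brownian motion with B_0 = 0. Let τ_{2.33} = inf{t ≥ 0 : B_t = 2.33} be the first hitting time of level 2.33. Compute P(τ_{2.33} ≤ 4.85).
P(τ_{2.33} ≤ 4.85) = 2(1 − Φ(2.33/√4.85)) = 2(1 − Φ(1.0580)) ≈ 0.2901

By the reflection principle for standard BM, P(τ_b ≤ t) = 2 · P(B_t ≥ b). Since B_t ~ N(0, t), P(B_t ≥ 2.33) = 1 − Φ(2.33/√t) = 1 − Φ(2.33/√4.85) = 1 − Φ(1.0580) ≈ 0.14503. Doubling: P(τ_{2.33} ≤ 4.85) ≈ 2 · 0.14503 = 0.29006 ≈ 0.2901.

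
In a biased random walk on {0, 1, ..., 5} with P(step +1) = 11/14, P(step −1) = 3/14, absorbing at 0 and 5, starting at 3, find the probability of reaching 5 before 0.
P(hit 5 before 0) = (1 − (3/11)^3) / (1 − (3/11)^5) = 19723/20101

Let u_k denote P(reach 5 before 0 | start at k). Boundary: u_0 = 0, u_5 = 1. Recurrence: u_k = 11/14·u_{k+1} + 3/14·u_{k-1} for 1 ≤ k ≤ 4. Try u_k = A + B·r^k with r = q/p = (3/14)/(11/14) = 3/11. Substitution satisfies the recurrence; boundary conditions give:
  u_k = (1 − r^k) / (1 − r^N) = (1 − (3/11)^3) / (1 − (3/11)^5) = 19723/20101.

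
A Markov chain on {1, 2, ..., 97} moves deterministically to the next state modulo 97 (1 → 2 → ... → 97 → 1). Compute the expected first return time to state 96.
E[T_96 | X_0 = 96] = 97

The chain cycles deterministically, so starting at state 96 it returns in exactly 97 steps. Equivalently, the stationary distribution is uniform π_j = 1/97 for every state j, so by Kac's formula E[T_96] = 1/π_96 = 97.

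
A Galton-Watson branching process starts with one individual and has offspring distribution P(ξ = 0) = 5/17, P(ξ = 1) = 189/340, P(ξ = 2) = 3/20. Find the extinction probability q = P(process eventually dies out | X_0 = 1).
q = 1

Mean offspring μ = 0·5/17 + 1·189/340 + 2·3/20 = 291/340 ≤ 1. For μ ≤ 1 with offspring not concentrated at 1, the Galton-Watson process goes extinct almost surely, so q = 1.
(Algebraic check: The pgf is f(s) = 5/17 + 189/340·s + 3/20·s². The extinction probability q is the smallest fixed point of f in [0, 1]. Setting s = f(s):
  3/20·s² + (189/340 − 1)·s + 5/17 = 0
  3/20·s² − (5/17 + 3/20)·s + 5/17 = 0
which factors as (s − 1)·(3/20·s − 5/17) = 0, giving roots s = 1 and s = (5/17)/(3/20) = 100/51. Since 100/51 ≥ 1, the smallest root in [0, 1] is s = 1.)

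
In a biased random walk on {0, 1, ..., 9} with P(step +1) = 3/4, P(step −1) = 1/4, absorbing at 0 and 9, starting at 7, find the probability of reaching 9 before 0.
P(hit 9 before 0) = (1 − (1/3)^7) / (1 − (1/3)^9) = 9837/9841

Let u_k denote P(reach 9 before 0 | start at k). Boundary: u_0 = 0, u_9 = 1. Recurrence: u_k = 3/4·u_{k+1} + 1/4·u_{k-1} for 1 ≤ k ≤ 8. Try u_k = A + B·r^k with r = q/p = (1/4)/(3/4) = 1/3. Substitution satisfies the recurrence; boundary conditions give:
  u_k = (1 − r^k) / (1 − r^N) = (1 − (1/3)^7) / (1 − (1/3)^9) = 9837/9841.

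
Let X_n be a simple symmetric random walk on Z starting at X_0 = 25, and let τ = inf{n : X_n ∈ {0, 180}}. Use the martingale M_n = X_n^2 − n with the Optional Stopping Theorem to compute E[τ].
E[τ] = 3875

M_n = X_n^2 − n is a martingale (since E[X_{n+1}^2 | F_n] = X_n^2 + 1). By OST (τ has finite mean in a bounded region), E[M_τ] = E[M_0] = X_0^2 − 0 = 25^2 = 625. Also E[M_τ] = E[X_τ^2] − E[τ]. The walk exits at 0 or 180, with P(hit 180 first) = 25/180, so E[X_τ^2] = 180^2 · 25/180 + 0 = 4500. Thus E[τ] = E[X_τ^2] − E[M_τ] = 4500 − 625 = 3875 = 25(180 − 25) = 3875.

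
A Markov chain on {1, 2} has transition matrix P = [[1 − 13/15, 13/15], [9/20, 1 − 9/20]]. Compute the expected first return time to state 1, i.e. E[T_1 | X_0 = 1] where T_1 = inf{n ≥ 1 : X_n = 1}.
E[T_1 | X_0 = 1] = 1/π_1 = 79/27

For an irreducible recurrent Markov chain with stationary distribution π, E[T_i | X_0 = i] = 1/π_i (Kac's formula). Here π_1 = (9/20)/(13/15 + 9/20) = (9/20)/(79/60) = 27/79, so E[T_1 | X_0 = 1] = 1/π_1 = (13/15 + 9/20)/(9/20) = (79/60)/(9/20) = 79/27.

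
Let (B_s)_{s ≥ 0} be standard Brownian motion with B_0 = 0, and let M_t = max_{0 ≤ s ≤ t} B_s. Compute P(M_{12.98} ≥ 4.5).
P(M_{12.98} ≥ 4.5) = 2·P(B_{12.98} ≥ 4.5) = 2(1 − Φ(4.5/√12.98)) ≈ 0.2117

By the reflection principle for Brownian motion, P(M_t ≥ a) = 2 · P(B_t ≥ a) for a ≥ 0. Since B_t ~ N(0, t), P(B_t ≥ 4.5) = 1 − Φ(4.5/√t) = 1 − Φ(4.5/√12.98) = 1 − Φ(1.2490). So
  P(M_{12.98} ≥ 4.5) = 2(1 − Φ(1.2490)) ≈ 0.2117.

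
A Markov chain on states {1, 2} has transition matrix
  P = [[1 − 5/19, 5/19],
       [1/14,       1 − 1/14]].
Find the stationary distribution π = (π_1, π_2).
π_1 = 19/89, π_2 = 70/89

Solve πP = π with π_1 + π_2 = 1. From πP = π: π_1 · (1 − 5/19) + π_2 · 1/14 = π_1 ⇒ π_2 · 1/14 = π_1 · 5/19 ⇒ π_2/π_1 = (5/19)/(1/14) = 70/19. Together with π_1 + π_2 = 1:
  π_1 = (1/14)/(5/19 + 1/14) = (1/14)/(89/266) = 19/89,
  π_2 = (5/19)/(5/19 + 1/14) = (5/19)/(89/266) = 70/89.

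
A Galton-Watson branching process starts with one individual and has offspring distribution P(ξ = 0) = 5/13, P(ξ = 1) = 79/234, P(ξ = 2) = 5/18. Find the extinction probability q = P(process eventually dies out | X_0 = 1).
q = 1

Mean offspring μ = 0·5/13 + 1·79/234 + 2·5/18 = 209/234 ≤ 1. For μ ≤ 1 with offspring not concentrated at 1, the Galton-Watson process goes extinct almost surely, so q = 1.
(Algebraic check: The pgf is f(s) = 5/13 + 79/234·s + 5/18·s². The extinction probability q is the smallest fixed point of f in [0, 1]. Setting s = f(s):
  5/18·s² + (79/234 − 1)·s + 5/13 = 0
  5/18·s² − (5/13 + 5/18)·s + 5/13 = 0
which factors as (s − 1)·(5/18·s − 5/13) = 0, giving roots s = 1 and s = (5/13)/(5/18) = 18/13. Since 18/13 ≥ 1, the smallest root in [0, 1] is s = 1.)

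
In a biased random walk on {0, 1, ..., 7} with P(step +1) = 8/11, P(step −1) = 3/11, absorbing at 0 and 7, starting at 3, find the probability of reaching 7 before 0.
P(hit 7 before 0) = (1 − (3/8)^3) / (1 − (3/8)^7) = 397312/418993

Let u_k denote P(reach 7 before 0 | start at k). Boundary: u_0 = 0, u_7 = 1. Recurrence: u_k = 8/11·u_{k+1} + 3/11·u_{k-1} for 1 ≤ k ≤ 6. Try u_k = A + B·r^k with r = q/p = (3/11)/(8/11) = 3/8. Substitution satisfies the recurrence; boundary conditions give:
  u_k = (1 − r^k) / (1 − r^N) = (1 − (3/8)^3) / (1 − (3/8)^7) = 397312/418993.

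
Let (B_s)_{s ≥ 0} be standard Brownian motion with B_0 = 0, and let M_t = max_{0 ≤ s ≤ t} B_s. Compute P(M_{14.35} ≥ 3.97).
P(M_{14.35} ≥ 3.97) = 2·P(B_{14.35} ≥ 3.97) = 2(1 − Φ(3.97/√14.35)) ≈ 0.2946

By the reflection principle for Brownian motion, P(M_t ≥ a) = 2 · P(B_t ≥ a) for a ≥ 0. Since B_t ~ N(0, t), P(B_t ≥ 3.97) = 1 − Φ(3.97/√t) = 1 − Φ(3.97/√14.35) = 1 − Φ(1.0480). So
  P(M_{14.35} ≥ 3.97) = 2(1 − Φ(1.0480)) ≈ 0.2946.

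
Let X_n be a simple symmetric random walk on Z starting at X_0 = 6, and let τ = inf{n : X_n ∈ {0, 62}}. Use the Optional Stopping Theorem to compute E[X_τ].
E[X_τ] = 6

X_n is a martingale and τ is a bounded-mean stopping time (indeed τ is finite a.s. with bounded expectation since the walk is in a bounded region). By the OST, E[X_τ] = E[X_0] = 6. Equivalently: E[X_τ] = 62 · P(hit 62 first) + 0 · P(hit 0 first) = 62 · (6/62) = 6.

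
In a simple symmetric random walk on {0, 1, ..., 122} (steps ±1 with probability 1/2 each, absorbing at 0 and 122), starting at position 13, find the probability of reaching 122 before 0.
P(hit 122 before 0) = 13/122

Let u_k = P(hit 122 before 0 | start at k). Then u_0 = 0, u_122 = 1, and u_k = u_{k-1}/2 + u_{k+1}/2 for 1 ≤ k ≤ 121. This harmonic recurrence is solved by u_k = k/122, giving u_13 = 13/122.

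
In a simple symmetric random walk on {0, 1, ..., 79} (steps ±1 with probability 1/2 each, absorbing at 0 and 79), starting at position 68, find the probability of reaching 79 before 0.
P(hit 79 before 0) = 68/79

Let u_k = P(hit 79 before 0 | start at k). Then u_0 = 0, u_79 = 1, and u_k = u_{k-1}/2 + u_{k+1}/2 for 1 ≤ k ≤ 78. This harmonic recurrence is solved by u_k = k/79, giving u_68 = 68/79.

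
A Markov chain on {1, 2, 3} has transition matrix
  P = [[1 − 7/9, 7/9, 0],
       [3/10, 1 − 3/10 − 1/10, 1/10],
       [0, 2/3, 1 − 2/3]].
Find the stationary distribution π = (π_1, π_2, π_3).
π = (54/215, 28/43, 21/215)

This is a birth-death chain on three states, which satisfies detailed balance: π_1 · P_{12} = π_2 · P_{21} and π_2 · P_{23} = π_3 · P_{32}.
From π_1 · 7/9 = π_2 · 3/10: π_2/π_1 = (7/9)/(3/10) = 70/27.
From π_2 · 1/10 = π_3 · 2/3: π_3/π_2 = (1/10)/(2/3) = 3/20.
Take π_1 proportional to 1; then unnormalized π = (1, 70/27, 7/18). Normalize by dividing by the sum 215/54:
  π = (54/215, 28/43, 21/215).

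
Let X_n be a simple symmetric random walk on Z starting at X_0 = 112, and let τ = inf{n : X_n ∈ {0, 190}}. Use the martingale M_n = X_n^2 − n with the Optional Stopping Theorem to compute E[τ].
E[τ] = 8736

M_n = X_n^2 − n is a martingale (since E[X_{n+1}^2 | F_n] = X_n^2 + 1). By OST (τ has finite mean in a bounded region), E[M_τ] = E[M_0] = X_0^2 − 0 = 112^2 = 12544. Also E[M_τ] = E[X_τ^2] − E[τ]. The walk exits at 0 or 190, with P(hit 190 first) = 112/190, so E[X_τ^2] = 190^2 · 112/190 + 0 = 21280. Thus E[τ] = E[X_τ^2] − E[M_τ] = 21280 − 12544 = 8736 = 112(190 − 112) = 8736.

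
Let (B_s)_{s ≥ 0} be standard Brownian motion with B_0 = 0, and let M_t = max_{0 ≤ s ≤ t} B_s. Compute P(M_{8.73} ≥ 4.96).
P(M_{8.73} ≥ 4.96) = 2·P(B_{8.73} ≥ 4.96) = 2(1 − Φ(4.96/√8.73)) ≈ 0.0932

By the reflection principle for Brownian motion, P(M_t ≥ a) = 2 · P(B_t ≥ a) for a ≥ 0. Since B_t ~ N(0, t), P(B_t ≥ 4.96) = 1 − Φ(4.96/√t) = 1 − Φ(4.96/√8.73) = 1 − Φ(1.6787). So
  P(M_{8.73} ≥ 4.96) = 2(1 − Φ(1.6787)) ≈ 0.0932.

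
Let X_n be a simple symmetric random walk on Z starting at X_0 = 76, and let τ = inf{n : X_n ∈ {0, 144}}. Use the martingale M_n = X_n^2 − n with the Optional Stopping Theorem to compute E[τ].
E[τ] = 5168

M_n = X_n^2 − n is a martingale (since E[X_{n+1}^2 | F_n] = X_n^2 + 1). By OST (τ has finite mean in a bounded region), E[M_τ] = E[M_0] = X_0^2 − 0 = 76^2 = 5776. Also E[M_τ] = E[X_τ^2] − E[τ]. The walk exits at 0 or 144, with P(hit 144 first) = 76/144, so E[X_τ^2] = 144^2 · 76/144 + 0 = 10944. Thus E[τ] = E[X_τ^2] − E[M_τ] = 10944 − 5776 = 5168 = 76(144 − 76) = 5168.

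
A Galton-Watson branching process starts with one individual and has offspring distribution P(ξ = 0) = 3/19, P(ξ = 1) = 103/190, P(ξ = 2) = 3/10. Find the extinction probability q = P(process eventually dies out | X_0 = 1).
q = 10/19

The pgf is f(s) = 3/19 + 103/190·s + 3/10·s². The extinction probability q is the smallest fixed point of f in [0, 1]. Setting s = f(s):
  3/10·s² + (103/190 − 1)·s + 3/19 = 0
  3/10·s² − (3/19 + 3/10)·s + 3/19 = 0
which factors as (s − 1)·(3/10·s − 3/19) = 0, giving roots s = 1 and s = (3/19)/(3/10) = 10/19.
Mean offspring μ = 103/190 + 2·3/10 = 217/190 > 1 (supercritical), so q < 1. The extinction probability is the smaller root: q = (3/19)/(3/10) = 10/19.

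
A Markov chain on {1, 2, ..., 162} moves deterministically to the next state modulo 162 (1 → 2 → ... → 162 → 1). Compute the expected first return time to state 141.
E[T_141 | X_0 = 141] = 162

The chain cycles deterministically, so starting at state 141 it returns in exactly 162 steps. Equivalently, the stationary distribution is uniform π_j = 1/162 for every state j, so by Kac's formula E[T_141] = 1/π_141 = 162.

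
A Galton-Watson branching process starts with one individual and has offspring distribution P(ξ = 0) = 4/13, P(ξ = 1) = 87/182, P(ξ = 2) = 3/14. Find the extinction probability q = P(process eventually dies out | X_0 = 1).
q = 1

Mean offspring μ = 0·4/13 + 1·87/182 + 2·3/14 = 165/182 ≤ 1. For μ ≤ 1 with offspring not concentrated at 1, the Galton-Watson process goes extinct almost surely, so q = 1.
(Algebraic check: The pgf is f(s) = 4/13 + 87/182·s + 3/14·s². The extinction probability q is the smallest fixed point of f in [0, 1]. Setting s = f(s):
  3/14·s² + (87/182 − 1)·s + 4/13 = 0
  3/14·s² − (4/13 + 3/14)·s + 4/13 = 0
which factors as (s − 1)·(3/14·s − 4/13) = 0, giving roots s = 1 and s = (4/13)/(3/14) = 56/39. Since 56/39 ≥ 1, the smallest root in [0, 1] is s = 1.)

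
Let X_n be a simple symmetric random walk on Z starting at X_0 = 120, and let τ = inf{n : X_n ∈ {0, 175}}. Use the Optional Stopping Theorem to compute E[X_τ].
E[X_τ] = 120

X_n is a martingale and τ is a bounded-mean stopping time (indeed τ is finite a.s. with bounded expectation since the walk is in a bounded region). By the OST, E[X_τ] = E[X_0] = 120. Equivalently: E[X_τ] = 175 · P(hit 175 first) + 0 · P(hit 0 first) = 175 · (120/175) = 120.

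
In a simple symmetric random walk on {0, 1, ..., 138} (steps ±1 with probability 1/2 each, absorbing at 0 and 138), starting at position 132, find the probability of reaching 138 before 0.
P(hit 138 before 0) = 132/138 = 22/23

Let u_k = P(hit 138 before 0 | start at k). Then u_0 = 0, u_138 = 1, and u_k = u_{k-1}/2 + u_{k+1}/2 for 1 ≤ k ≤ 137. This harmonic recurrence is solved by u_k = k/138, giving u_132 = 132/138 = 22/23.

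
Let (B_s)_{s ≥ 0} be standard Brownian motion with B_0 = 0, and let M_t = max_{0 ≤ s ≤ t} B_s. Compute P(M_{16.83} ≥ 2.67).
P(M_{16.83} ≥ 2.67) = 2·P(B_{16.83} ≥ 2.67) = 2(1 − Φ(2.67/√16.83)) ≈ 0.5152

By the reflection principle for Brownian motion, P(M_t ≥ a) = 2 · P(B_t ≥ a) for a ≥ 0. Since B_t ~ N(0, t), P(B_t ≥ 2.67) = 1 − Φ(2.67/√t) = 1 − Φ(2.67/√16.83) = 1 − Φ(0.6508). So
  P(M_{16.83} ≥ 2.67) = 2(1 − Φ(0.6508)) ≈ 0.5152.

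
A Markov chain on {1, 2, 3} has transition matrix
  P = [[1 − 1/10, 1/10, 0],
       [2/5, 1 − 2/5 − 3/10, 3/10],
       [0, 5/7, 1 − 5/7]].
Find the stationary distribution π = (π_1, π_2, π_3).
π = (200/271, 50/271, 21/271)

This is a birth-death chain on three states, which satisfies detailed balance: π_1 · P_{12} = π_2 · P_{21} and π_2 · P_{23} = π_3 · P_{32}.
From π_1 · 1/10 = π_2 · 2/5: π_2/π_1 = (1/10)/(2/5) = 1/4.
From π_2 · 3/10 = π_3 · 5/7: π_3/π_2 = (3/10)/(5/7) = 21/50.
Take π_1 proportional to 1; then unnormalized π = (1, 1/4, 21/200). Normalize by dividing by the sum 271/200:
  π = (200/271, 50/271, 21/271).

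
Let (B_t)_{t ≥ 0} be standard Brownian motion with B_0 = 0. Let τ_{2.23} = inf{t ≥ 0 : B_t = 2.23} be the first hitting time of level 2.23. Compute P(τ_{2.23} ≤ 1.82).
P(τ_{2.23} ≤ 1.82) = 2(1 − Φ(2.23/√1.82)) = 2(1 − Φ(1.6530)) ≈ 0.0983

By the reflection principle for standard BM, P(τ_b ≤ t) = 2 · P(B_t ≥ b). Since B_t ~ N(0, t), P(B_t ≥ 2.23) = 1 − Φ(2.23/√t) = 1 − Φ(2.23/√1.82) = 1 − Φ(1.6530) ≈ 0.04917. Doubling: P(τ_{2.23} ≤ 1.82) ≈ 2 · 0.04917 = 0.09834 ≈ 0.0983.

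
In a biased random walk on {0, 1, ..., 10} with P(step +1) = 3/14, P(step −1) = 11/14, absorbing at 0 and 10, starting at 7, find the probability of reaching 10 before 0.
P(hit 10 before 0) = (1 − (11/3)^7) / (1 − (11/3)^10) = 65761821/3242170694

Let u_k denote P(reach 10 before 0 | start at k). Boundary: u_0 = 0, u_10 = 1. Recurrence: u_k = 3/14·u_{k+1} + 11/14·u_{k-1} for 1 ≤ k ≤ 9. Try u_k = A + B·r^k with r = q/p = (11/14)/(3/14) = 11/3. Substitution satisfies the recurrence; boundary conditions give:
  u_k = (1 − r^k) / (1 − r^N) = (1 − (11/3)^7) / (1 − (11/3)^10) = 65761821/3242170694.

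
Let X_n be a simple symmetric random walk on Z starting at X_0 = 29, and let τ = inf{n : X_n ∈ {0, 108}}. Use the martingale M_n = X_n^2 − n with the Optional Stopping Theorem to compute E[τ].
E[τ] = 2291

M_n = X_n^2 − n is a martingale (since E[X_{n+1}^2 | F_n] = X_n^2 + 1). By OST (τ has finite mean in a bounded region), E[M_τ] = E[M_0] = X_0^2 − 0 = 29^2 = 841. Also E[M_τ] = E[X_τ^2] − E[τ]. The walk exits at 0 or 108, with P(hit 108 first) = 29/108, so E[X_τ^2] = 108^2 · 29/108 + 0 = 3132. Thus E[τ] = E[X_τ^2] − E[M_τ] = 3132 − 841 = 2291 = 29(108 − 29) = 2291.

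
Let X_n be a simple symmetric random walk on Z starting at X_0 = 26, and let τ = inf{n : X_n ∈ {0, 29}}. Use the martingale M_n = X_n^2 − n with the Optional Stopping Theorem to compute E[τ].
E[τ] = 78

M_n = X_n^2 − n is a martingale (since E[X_{n+1}^2 | F_n] = X_n^2 + 1). By OST (τ has finite mean in a bounded region), E[M_τ] = E[M_0] = X_0^2 − 0 = 26^2 = 676. Also E[M_τ] = E[X_τ^2] − E[τ]. The walk exits at 0 or 29, with P(hit 29 first) = 26/29, so E[X_τ^2] = 29^2 · 26/29 + 0 = 754. Thus E[τ] = E[X_τ^2] − E[M_τ] = 754 − 676 = 78 = 26(29 − 26) = 78.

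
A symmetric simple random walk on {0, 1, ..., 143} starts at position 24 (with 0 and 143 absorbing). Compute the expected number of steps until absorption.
E[τ | X_0 = 24] = 2856

Let v_k = E[τ | X_0 = k]. Boundary: v_0 = v_143 = 0. Recurrence: v_k = 1 + (v_{k-1} + v_{k+1})/2 for 1 ≤ k ≤ 142. The particular solution to v_k − (v_{k-1} + v_{k+1})/2 = 1 is v_k = −k^2. Adding homogeneous solution A + B k and matching boundaries gives v_k = k (143 − k). Substituting k = 24: v_24 = 24 · 119 = 2856.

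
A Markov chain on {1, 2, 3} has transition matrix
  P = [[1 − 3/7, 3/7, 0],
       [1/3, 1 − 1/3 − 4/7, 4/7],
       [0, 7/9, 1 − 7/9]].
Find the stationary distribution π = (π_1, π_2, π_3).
π = (343/1108, 441/1108, 81/277)

This is a birth-death chain on three states, which satisfies detailed balance: π_1 · P_{12} = π_2 · P_{21} and π_2 · P_{23} = π_3 · P_{32}.
From π_1 · 3/7 = π_2 · 1/3: π_2/π_1 = (3/7)/(1/3) = 9/7.
From π_2 · 4/7 = π_3 · 7/9: π_3/π_2 = (4/7)/(7/9) = 36/49.
Take π_1 proportional to 1; then unnormalized π = (1, 9/7, 324/343). Normalize by dividing by the sum 1108/343:
  π = (343/1108, 441/1108, 81/277).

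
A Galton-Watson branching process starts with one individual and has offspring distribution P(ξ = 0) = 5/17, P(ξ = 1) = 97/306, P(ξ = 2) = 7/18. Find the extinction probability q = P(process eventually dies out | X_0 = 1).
q = 90/119

The pgf is f(s) = 5/17 + 97/306·s + 7/18·s². The extinction probability q is the smallest fixed point of f in [0, 1]. Setting s = f(s):
  7/18·s² + (97/306 − 1)·s + 5/17 = 0
  7/18·s² − (5/17 + 7/18)·s + 5/17 = 0
which factors as (s − 1)·(7/18·s − 5/17) = 0, giving roots s = 1 and s = (5/17)/(7/18) = 90/119.
Mean offspring μ = 97/306 + 2·7/18 = 335/306 > 1 (supercritical), so q < 1. The extinction probability is the smaller root: q = (5/17)/(7/18) = 90/119.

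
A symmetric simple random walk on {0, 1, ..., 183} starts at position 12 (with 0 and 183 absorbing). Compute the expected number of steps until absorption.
E[τ | X_0 = 12] = 2052

Let v_k = E[τ | X_0 = k]. Boundary: v_0 = v_183 = 0. Recurrence: v_k = 1 + (v_{k-1} + v_{k+1})/2 for 1 ≤ k ≤ 182. The particular solution to v_k − (v_{k-1} + v_{k+1})/2 = 1 is v_k = −k^2. Adding homogeneous solution A + B k and matching boundaries gives v_k = k (183 − k). Substituting k = 12: v_12 = 12 · 171 = 2052.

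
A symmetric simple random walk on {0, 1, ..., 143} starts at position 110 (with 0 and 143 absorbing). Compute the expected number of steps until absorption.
E[τ | X_0 = 110] = 3630

Let v_k = E[τ | X_0 = k]. Boundary: v_0 = v_143 = 0. Recurrence: v_k = 1 + (v_{k-1} + v_{k+1})/2 for 1 ≤ k ≤ 142. The particular solution to v_k − (v_{k-1} + v_{k+1})/2 = 1 is v_k = −k^2. Adding homogeneous solution A + B k and matching boundaries gives v_k = k (143 − k). Substituting k = 110: v_110 = 110 · 33 = 3630.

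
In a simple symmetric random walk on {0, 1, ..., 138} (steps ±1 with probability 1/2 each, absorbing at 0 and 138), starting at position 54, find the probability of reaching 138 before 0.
P(hit 138 before 0) = 54/138 = 9/23

Let u_k = P(hit 138 before 0 | start at k). Then u_0 = 0, u_138 = 1, and u_k = u_{k-1}/2 + u_{k+1}/2 for 1 ≤ k ≤ 137. This harmonic recurrence is solved by u_k = k/138, giving u_54 = 54/138 = 9/23.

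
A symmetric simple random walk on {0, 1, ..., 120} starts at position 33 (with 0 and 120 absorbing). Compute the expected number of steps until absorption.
E[τ | X_0 = 33] = 2871

Let v_k = E[τ | X_0 = k]. Boundary: v_0 = v_120 = 0. Recurrence: v_k = 1 + (v_{k-1} + v_{k+1})/2 for 1 ≤ k ≤ 119. The particular solution to v_k − (v_{k-1} + v_{k+1})/2 = 1 is v_k = −k^2. Adding homogeneous solution A + B k and matching boundaries gives v_k = k (120 − k). Substituting k = 33: v_33 = 33 · 87 = 2871.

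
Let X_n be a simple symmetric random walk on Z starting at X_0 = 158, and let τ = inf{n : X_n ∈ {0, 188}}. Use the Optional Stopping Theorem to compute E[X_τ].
E[X_τ] = 158

X_n is a martingale and τ is a bounded-mean stopping time (indeed τ is finite a.s. with bounded expectation since the walk is in a bounded region). By the OST, E[X_τ] = E[X_0] = 158. Equivalently: E[X_τ] = 188 · P(hit 188 first) + 0 · P(hit 0 first) = 188 · (158/188) = 158.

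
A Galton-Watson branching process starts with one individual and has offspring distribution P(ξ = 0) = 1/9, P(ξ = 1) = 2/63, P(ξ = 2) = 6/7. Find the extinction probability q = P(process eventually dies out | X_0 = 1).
q = 7/54

The pgf is f(s) = 1/9 + 2/63·s + 6/7·s². The extinction probability q is the smallest fixed point of f in [0, 1]. Setting s = f(s):
  6/7·s² + (2/63 − 1)·s + 1/9 = 0
  6/7·s² − (1/9 + 6/7)·s + 1/9 = 0
which factors as (s − 1)·(6/7·s − 1/9) = 0, giving roots s = 1 and s = (1/9)/(6/7) = 7/54.
Mean offspring μ = 2/63 + 2·6/7 = 110/63 > 1 (supercritical), so q < 1. The extinction probability is the smaller root: q = (1/9)/(6/7) = 7/54.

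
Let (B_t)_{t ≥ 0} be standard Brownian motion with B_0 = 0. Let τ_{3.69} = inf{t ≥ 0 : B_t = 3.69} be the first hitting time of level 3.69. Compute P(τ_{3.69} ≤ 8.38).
P(τ_{3.69} ≤ 8.38) = 2(1 − Φ(3.69/√8.38)) = 2(1 − Φ(1.2747)) ≈ 0.2024

By the reflection principle for standard BM, P(τ_b ≤ t) = 2 · P(B_t ≥ b). Since B_t ~ N(0, t), P(B_t ≥ 3.69) = 1 − Φ(3.69/√t) = 1 − Φ(3.69/√8.38) = 1 − Φ(1.2747) ≈ 0.10121. Doubling: P(τ_{3.69} ≤ 8.38) ≈ 2 · 0.10121 = 0.20242 ≈ 0.2024.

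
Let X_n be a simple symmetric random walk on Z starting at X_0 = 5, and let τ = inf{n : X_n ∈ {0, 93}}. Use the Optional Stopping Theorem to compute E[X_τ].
E[X_τ] = 5

X_n is a martingale and τ is a bounded-mean stopping time (indeed τ is finite a.s. with bounded expectation since the walk is in a bounded region). By the OST, E[X_τ] = E[X_0] = 5. Equivalently: E[X_τ] = 93 · P(hit 93 first) + 0 · P(hit 0 first) = 93 · (5/93) = 5.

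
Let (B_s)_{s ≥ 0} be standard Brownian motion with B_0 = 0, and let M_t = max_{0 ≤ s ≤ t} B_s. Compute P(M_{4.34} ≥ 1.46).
P(M_{4.34} ≥ 1.46) = 2·P(B_{4.34} ≥ 1.46) = 2(1 − Φ(1.46/√4.34)) ≈ 0.4834

By the reflection principle for Brownian motion, P(M_t ≥ a) = 2 · P(B_t ≥ a) for a ≥ 0. Since B_t ~ N(0, t), P(B_t ≥ 1.46) = 1 − Φ(1.46/√t) = 1 − Φ(1.46/√4.34) = 1 − Φ(0.7008). So
  P(M_{4.34} ≥ 1.46) = 2(1 − Φ(0.7008)) ≈ 0.4834.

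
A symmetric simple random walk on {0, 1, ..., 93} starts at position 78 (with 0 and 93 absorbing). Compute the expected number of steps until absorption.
E[τ | X_0 = 78] = 1170

Let v_k = E[τ | X_0 = k]. Boundary: v_0 = v_93 = 0. Recurrence: v_k = 1 + (v_{k-1} + v_{k+1})/2 for 1 ≤ k ≤ 92. The particular solution to v_k − (v_{k-1} + v_{k+1})/2 = 1 is v_k = −k^2. Adding homogeneous solution A + B k and matching boundaries gives v_k = k (93 − k). Substituting k = 78: v_78 = 78 · 15 = 1170.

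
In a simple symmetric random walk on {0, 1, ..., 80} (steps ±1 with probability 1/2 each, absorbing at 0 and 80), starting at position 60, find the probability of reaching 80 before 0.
P(hit 80 before 0) = 60/80 = 3/4

Let u_k = P(hit 80 before 0 | start at k). Then u_0 = 0, u_80 = 1, and u_k = u_{k-1}/2 + u_{k+1}/2 for 1 ≤ k ≤ 79. This harmonic recurrence is solved by u_k = k/80, giving u_60 = 60/80 = 3/4.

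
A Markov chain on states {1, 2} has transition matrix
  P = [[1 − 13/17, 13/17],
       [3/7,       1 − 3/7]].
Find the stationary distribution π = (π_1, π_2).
π_1 = 51/142, π_2 = 91/142

Solve πP = π with π_1 + π_2 = 1. From πP = π: π_1 · (1 − 13/17) + π_2 · 3/7 = π_1 ⇒ π_2 · 3/7 = π_1 · 13/17 ⇒ π_2/π_1 = (13/17)/(3/7) = 91/51. Together with π_1 + π_2 = 1:
  π_1 = (3/7)/(13/17 + 3/7) = (3/7)/(142/119) = 51/142,
  π_2 = (13/17)/(13/17 + 3/7) = (13/17)/(142/119) = 91/142.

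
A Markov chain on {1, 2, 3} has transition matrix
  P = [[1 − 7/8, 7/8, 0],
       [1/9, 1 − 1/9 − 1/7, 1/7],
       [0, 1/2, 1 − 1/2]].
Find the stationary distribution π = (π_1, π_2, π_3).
π = (8/89, 63/89, 18/89)

This is a birth-death chain on three states, which satisfies detailed balance: π_1 · P_{12} = π_2 · P_{21} and π_2 · P_{23} = π_3 · P_{32}.
From π_1 · 7/8 = π_2 · 1/9: π_2/π_1 = (7/8)/(1/9) = 63/8.
From π_2 · 1/7 = π_3 · 1/2: π_3/π_2 = (1/7)/(1/2) = 2/7.
Take π_1 proportional to 1; then unnormalized π = (1, 63/8, 9/4). Normalize by dividing by the sum 89/8:
  π = (8/89, 63/89, 18/89).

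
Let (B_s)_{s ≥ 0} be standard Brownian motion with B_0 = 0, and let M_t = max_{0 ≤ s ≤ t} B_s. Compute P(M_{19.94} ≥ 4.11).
P(M_{19.94} ≥ 4.11) = 2·P(B_{19.94} ≥ 4.11) = 2(1 − Φ(4.11/√19.94)) ≈ 0.3574

By the reflection principle for Brownian motion, P(M_t ≥ a) = 2 · P(B_t ≥ a) for a ≥ 0. Since B_t ~ N(0, t), P(B_t ≥ 4.11) = 1 − Φ(4.11/√t) = 1 − Φ(4.11/√19.94) = 1 − Φ(0.9204). So
  P(M_{19.94} ≥ 4.11) = 2(1 − Φ(0.9204)) ≈ 0.3574.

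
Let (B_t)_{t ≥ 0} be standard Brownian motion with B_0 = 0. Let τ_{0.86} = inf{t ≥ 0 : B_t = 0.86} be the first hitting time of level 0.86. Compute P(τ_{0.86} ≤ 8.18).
P(τ_{0.86} ≤ 8.18) = 2(1 − Φ(0.86/√8.18)) = 2(1 − Φ(0.3007)) ≈ 0.7636

By the reflection principle for standard BM, P(τ_b ≤ t) = 2 · P(B_t ≥ b). Since B_t ~ N(0, t), P(B_t ≥ 0.86) = 1 − Φ(0.86/√t) = 1 − Φ(0.86/√8.18) = 1 − Φ(0.3007) ≈ 0.38182. Doubling: P(τ_{0.86} ≤ 8.18) ≈ 2 · 0.38182 = 0.76364 ≈ 0.7636.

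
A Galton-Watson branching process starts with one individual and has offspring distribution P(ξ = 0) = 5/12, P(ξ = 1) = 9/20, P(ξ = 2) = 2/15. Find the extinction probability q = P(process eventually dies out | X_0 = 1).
q = 1

Mean offspring μ = 0·5/12 + 1·9/20 + 2·2/15 = 43/60 ≤ 1. For μ ≤ 1 with offspring not concentrated at 1, the Galton-Watson process goes extinct almost surely, so q = 1.
(Algebraic check: The pgf is f(s) = 5/12 + 9/20·s + 2/15·s². The extinction probability q is the smallest fixed point of f in [0, 1]. Setting s = f(s):
  2/15·s² + (9/20 − 1)·s + 5/12 = 0
  2/15·s² − (5/12 + 2/15)·s + 5/12 = 0
which factors as (s − 1)·(2/15·s − 5/12) = 0, giving roots s = 1 and s = (5/12)/(2/15) = 25/8. Since 25/8 ≥ 1, the smallest root in [0, 1] is s = 1.)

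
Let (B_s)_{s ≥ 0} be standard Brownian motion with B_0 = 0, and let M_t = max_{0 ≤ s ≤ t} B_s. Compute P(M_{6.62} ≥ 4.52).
P(M_{6.62} ≥ 4.52) = 2·P(B_{6.62} ≥ 4.52) = 2(1 − Φ(4.52/√6.62)) ≈ 0.0790

By the reflection principle for Brownian motion, P(M_t ≥ a) = 2 · P(B_t ≥ a) for a ≥ 0. Since B_t ~ N(0, t), P(B_t ≥ 4.52) = 1 − Φ(4.52/√t) = 1 − Φ(4.52/√6.62) = 1 − Φ(1.7567). So
  P(M_{6.62} ≥ 4.52) = 2(1 − Φ(1.7567)) ≈ 0.0790.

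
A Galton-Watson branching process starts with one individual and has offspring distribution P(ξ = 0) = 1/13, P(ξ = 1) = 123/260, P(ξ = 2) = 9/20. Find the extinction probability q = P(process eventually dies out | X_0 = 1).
q = 20/117

The pgf is f(s) = 1/13 + 123/260·s + 9/20·s². The extinction probability q is the smallest fixed point of f in [0, 1]. Setting s = f(s):
  9/20·s² + (123/260 − 1)·s + 1/13 = 0
  9/20·s² − (1/13 + 9/20)·s + 1/13 = 0
which factors as (s − 1)·(9/20·s − 1/13) = 0, giving roots s = 1 and s = (1/13)/(9/20) = 20/117.
Mean offspring μ = 123/260 + 2·9/20 = 357/260 > 1 (supercritical), so q < 1. The extinction probability is the smaller root: q = (1/13)/(9/20) = 20/117.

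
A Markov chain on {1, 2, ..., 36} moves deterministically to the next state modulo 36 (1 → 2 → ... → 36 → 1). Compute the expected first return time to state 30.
E[T_30 | X_0 = 30] = 36

The chain cycles deterministically, so starting at state 30 it returns in exactly 36 steps. Equivalently, the stationary distribution is uniform π_j = 1/36 for every state j, so by Kac's formula E[T_30] = 1/π_30 = 36.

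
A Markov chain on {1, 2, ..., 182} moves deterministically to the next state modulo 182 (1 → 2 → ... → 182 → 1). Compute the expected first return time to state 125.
E[T_125 | X_0 = 125] = 182

The chain cycles deterministically, so starting at state 125 it returns in exactly 182 steps. Equivalently, the stationary distribution is uniform π_j = 1/182 for every state j, so by Kac's formula E[T_125] = 1/π_125 = 182.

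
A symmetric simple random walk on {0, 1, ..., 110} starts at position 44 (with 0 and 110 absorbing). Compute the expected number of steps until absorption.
E[τ | X_0 = 44] = 2904

Let v_k = E[τ | X_0 = k]. Boundary: v_0 = v_110 = 0. Recurrence: v_k = 1 + (v_{k-1} + v_{k+1})/2 for 1 ≤ k ≤ 109. The particular solution to v_k − (v_{k-1} + v_{k+1})/2 = 1 is v_k = −k^2. Adding homogeneous solution A + B k and matching boundaries gives v_k = k (110 − k). Substituting k = 44: v_44 = 44 · 66 = 2904.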